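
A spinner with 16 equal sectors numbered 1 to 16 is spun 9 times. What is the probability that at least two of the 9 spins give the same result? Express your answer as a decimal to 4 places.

P(all 9 different) = 16/16 · 15/16 · ··· · 8/16 ≈ 0.0604.
P(at least two equal) = 1 − 0.0604 = 0.9396.

0.9396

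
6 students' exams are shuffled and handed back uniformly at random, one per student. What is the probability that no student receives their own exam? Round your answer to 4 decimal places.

This is the derangement probability: permutations of 6 with no fixed point.
D(6) = 6! · (1 − 1/1! + 1/2! − ··· + (−1)^6/6!) = 265.
P = 265/720 = 53/144 ≈ 0.3681.

0.3681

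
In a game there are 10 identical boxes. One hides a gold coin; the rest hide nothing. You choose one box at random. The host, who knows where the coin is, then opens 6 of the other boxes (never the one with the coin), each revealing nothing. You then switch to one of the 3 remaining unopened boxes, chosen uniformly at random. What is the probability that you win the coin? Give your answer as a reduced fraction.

Your original box holds the coin with probability 1/10, so the other 9 collectively hold it with probability 9/10.
The host can always find 6 empty boxes to open, so the reveals don't change that 9/10; it is now spread over the 3 remaining unopened boxes.
P(win by switching) = (9/10) · (1/3) = 3/10.

3/10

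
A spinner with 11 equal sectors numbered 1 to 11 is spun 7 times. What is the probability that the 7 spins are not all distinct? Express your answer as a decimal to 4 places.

P(all 7 different) = 11/11 · 10/11 · ··· · 5/11 ≈ 0.0853.
P(at least two equal) = 1 − 0.0853 = 0.9147.

0.9147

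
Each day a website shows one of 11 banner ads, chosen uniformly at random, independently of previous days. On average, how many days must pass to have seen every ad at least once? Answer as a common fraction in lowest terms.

83711/2520

After i distinct types are collected, each trial gives a new one with probability (11−i)/11, so the expected wait for the next new type is 11/(11−i).
E = 11/11 + 11/10 + 11/9 + 11/8 + 11/7 + 11/6 + 11/5 + 11/4 + 11/3 + 11/2 + 11/1 = 83711/2520.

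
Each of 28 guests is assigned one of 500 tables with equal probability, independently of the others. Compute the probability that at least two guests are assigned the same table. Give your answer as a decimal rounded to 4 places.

0.5371

It's easier to compute the probability that all 28 are distinct.
P(all distinct) = 500/500 · 499/500 · ··· · 473/500 ≈ 0.4629.
So the probability of at least one match is 1 − 0.4629 = 0.5371.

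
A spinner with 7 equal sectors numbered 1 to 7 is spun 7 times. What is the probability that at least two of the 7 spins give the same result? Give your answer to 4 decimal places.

P(all 7 different) = 7/7 · 6/7 · ··· · 1/7 ≈ 0.0061.
P(at least two equal) = 1 − 0.0061 = 0.9939.

0.9939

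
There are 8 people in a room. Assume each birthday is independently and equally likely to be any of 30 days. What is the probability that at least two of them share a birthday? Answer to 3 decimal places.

It's easier to compute the probability that all 8 are distinct.
P(all distinct) = 30/30 · 29/30 · ··· · 23/30 ≈ 0.360.
So the probability of at least one match is 1 − 0.360 = 0.640.

0.640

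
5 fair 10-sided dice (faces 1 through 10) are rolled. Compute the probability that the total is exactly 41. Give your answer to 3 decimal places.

0.007

There are 10^5 = 100000 equally likely outcomes.
The number of ordered 5-tuples from {1,…,10} summing to 41 is 715.
P(sum = 41) = 715/100000 = 143/20000 ≈ 0.007.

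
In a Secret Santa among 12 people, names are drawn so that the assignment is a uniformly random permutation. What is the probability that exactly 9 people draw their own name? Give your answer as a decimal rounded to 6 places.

Choose which 9 of the 12 are fixed: C(12,9) = 220 ways.
The remaining 3 must have no fixed point: D(3) = 2.
P = 220·2/479001600 = 1/1088640 ≈ 0.000001.

0.000001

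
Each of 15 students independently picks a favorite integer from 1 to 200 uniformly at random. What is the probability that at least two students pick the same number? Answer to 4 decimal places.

0.4162

It's easier to compute the probability that all 15 are distinct.
P(all distinct) = 200/200 · 199/200 · ··· · 186/200 ≈ 0.5838.
So the probability of at least one match is 1 − 0.5838 = 0.4162.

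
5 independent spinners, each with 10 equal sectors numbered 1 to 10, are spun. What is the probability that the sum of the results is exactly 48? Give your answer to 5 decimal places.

0.00015

There are 10^5 = 100000 equally likely outcomes.
The number of ordered 5-tuples from {1,…,10} summing to 48 is 15.
P(sum = 48) = 15/100000 = 3/20000 ≈ 0.00015.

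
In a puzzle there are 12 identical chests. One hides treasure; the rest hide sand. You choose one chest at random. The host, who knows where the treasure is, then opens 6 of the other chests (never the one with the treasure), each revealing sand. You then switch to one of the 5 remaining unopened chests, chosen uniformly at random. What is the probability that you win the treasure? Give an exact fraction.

11/60

Your original chest holds the treasure with probability 1/12, so the other 11 collectively hold it with probability 11/12.
The host can always find 6 empty chests to open, so the reveals don't change that 11/12; it is now spread over the 5 remaining unopened chests.
P(win by switching) = (11/12) · (1/5) = 11/60.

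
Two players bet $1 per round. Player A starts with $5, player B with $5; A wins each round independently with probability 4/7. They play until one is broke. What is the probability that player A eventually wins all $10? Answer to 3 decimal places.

0.808

Let r = q/p = (3/7)/(4/7) = 3/4. The recurrence P(i) = p·P(i+1) + q·P(i−1) with P(0)=0, P(10)=1 gives P(i) = (1 − r^i)/(1 − r^10).
P(5) = (1 − (3/4)^5) / (1 − (3/4)^10) = 1024/1267 ≈ 0.808.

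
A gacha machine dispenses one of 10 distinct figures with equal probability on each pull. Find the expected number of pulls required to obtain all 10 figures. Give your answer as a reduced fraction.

After i distinct types are collected, each trial gives a new one with probability (10−i)/10, so the expected wait for the next new type is 10/(10−i).
E = 10/10 + 10/9 + 10/8 + 10/7 + 10/6 + 10/5 + 10/4 + 10/3 + 10/2 + 10/1 = 7381/252.

7381/252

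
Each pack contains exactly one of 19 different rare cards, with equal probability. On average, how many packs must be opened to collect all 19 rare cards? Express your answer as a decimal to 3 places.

67.407

After i distinct types are collected, each trial gives a new one with probability (19−i)/19, so the expected wait for the next new type is 19/(19−i).
E = 19/19 + 19/18 + 19/17 + 19/16 + 19/15 + 19/14 + 19/13 + 19/12 + 19/11 + 19/10 + 19/9 + 19/8 + 19/7 + 19/6 + 19/5 + 19/4 + 19/3 + 19/2 + 19/1 = 275295799/4084080 ≈ 67.407.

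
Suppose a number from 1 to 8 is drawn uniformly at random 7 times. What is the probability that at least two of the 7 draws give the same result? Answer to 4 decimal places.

0.9808

P(all 7 different) = 8/8 · 7/8 · ··· · 2/8 ≈ 0.0192.
P(at least two equal) = 1 − 0.0192 = 0.9808.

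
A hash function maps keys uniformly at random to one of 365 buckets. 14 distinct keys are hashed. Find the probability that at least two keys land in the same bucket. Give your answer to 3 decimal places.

It's easier to compute the probability that all 14 are distinct.
P(all distinct) = 365/365 · 364/365 · ··· · 352/365 ≈ 0.777.
So the probability of at least one match is 1 − 0.777 = 0.223.

0.223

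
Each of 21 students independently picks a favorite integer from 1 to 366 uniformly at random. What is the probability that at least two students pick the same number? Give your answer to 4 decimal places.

It's easier to compute the probability that all 21 are distinct.
P(all distinct) = 366/366 · 365/366 · ··· · 346/366 ≈ 0.5572.
So the probability of at least one match is 1 − 0.5572 = 0.4428.

0.4428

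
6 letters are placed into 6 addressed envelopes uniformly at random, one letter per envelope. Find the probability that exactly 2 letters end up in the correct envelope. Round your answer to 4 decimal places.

Choose which 2 of the 6 are fixed: C(6,2) = 15 ways.
The remaining 4 must have no fixed point: D(4) = 9.
P = 15·9/720 = 3/16 ≈ 0.1875.

0.1875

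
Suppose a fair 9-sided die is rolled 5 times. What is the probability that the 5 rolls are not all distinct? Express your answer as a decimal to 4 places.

0.7439

P(all 5 different) = 9/9 · 8/9 · ··· · 5/9 ≈ 0.2561.
P(at least two equal) = 1 − 0.2561 = 0.7439.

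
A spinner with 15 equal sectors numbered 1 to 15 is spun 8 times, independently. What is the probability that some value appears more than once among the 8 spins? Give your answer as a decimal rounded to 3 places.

P(all 8 different) = 15/15 · 14/15 · ··· · 8/15 ≈ 0.101.
P(at least two equal) = 1 − 0.101 = 0.899.

0.899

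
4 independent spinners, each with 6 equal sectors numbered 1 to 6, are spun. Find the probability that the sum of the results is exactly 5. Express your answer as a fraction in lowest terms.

1/324

There are 6^4 = 1296 equally likely outcomes.
The number of ordered 4-tuples from {1,…,6} summing to 5 is 4.
P(sum = 5) = 4/1296 = 1/324.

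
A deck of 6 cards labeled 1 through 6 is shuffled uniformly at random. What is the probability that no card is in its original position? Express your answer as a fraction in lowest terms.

53/144

This is the derangement probability: permutations of 6 with no fixed point.
D(6) = 6! · (1 − 1/1! + 1/2! − ··· + (−1)^6/6!) = 265.
P = 265/720 = 53/144.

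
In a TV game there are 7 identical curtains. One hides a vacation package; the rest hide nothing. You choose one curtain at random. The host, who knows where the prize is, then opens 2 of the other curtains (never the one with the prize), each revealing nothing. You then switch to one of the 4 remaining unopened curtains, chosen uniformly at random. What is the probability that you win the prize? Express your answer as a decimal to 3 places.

0.214

Your original curtain holds the prize with probability 1/7, so the other 6 collectively hold it with probability 6/7.
The host can always find 2 empty curtains to open, so the reveals don't change that 6/7; it is now spread over the 4 remaining unopened curtains.
P(win by switching) = (6/7) · (1/4) = 3/14 ≈ 0.214.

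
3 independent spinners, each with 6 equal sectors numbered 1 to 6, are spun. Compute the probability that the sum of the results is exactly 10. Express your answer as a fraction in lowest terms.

1/8

There are 6^3 = 216 equally likely outcomes.
The number of ordered 3-tuples from {1,…,6} summing to 10 is 27.
P(sum = 10) = 27/216 = 1/8.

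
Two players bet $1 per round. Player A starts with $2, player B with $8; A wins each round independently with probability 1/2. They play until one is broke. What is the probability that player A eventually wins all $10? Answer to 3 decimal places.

0.200

With a fair step, P(i) = ½P(i−1) + ½P(i+1) with P(0)=0, P(10)=1 has the linear solution P(i) = i/10.
P(2) = 2/10 = 1/5 ≈ 0.200.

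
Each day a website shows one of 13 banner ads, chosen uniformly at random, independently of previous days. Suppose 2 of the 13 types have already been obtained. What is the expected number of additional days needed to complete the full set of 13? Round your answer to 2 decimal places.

39.26

Starting from 2 distinct types, each trial gives a new one with probability (13−i)/13 when i types are held, so the wait for the next new type is 13/(13−i).
E = 13/11 + 13/10 + 13/9 + 13/8 + 13/7 + 13/6 + 13/5 + 13/4 + 13/3 + 13/2 + 13/1 = 1088243/27720 ≈ 39.26.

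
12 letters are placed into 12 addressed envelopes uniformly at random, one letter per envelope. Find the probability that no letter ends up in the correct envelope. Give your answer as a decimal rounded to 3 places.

This is the derangement probability: permutations of 12 with no fixed point.
D(12) = 12! · (1 − 1/1! + 1/2! − ··· + (−1)^12/12!) = 176214841.
P = 176214841/479001600 = 16019531/43545600 ≈ 0.368.

0.368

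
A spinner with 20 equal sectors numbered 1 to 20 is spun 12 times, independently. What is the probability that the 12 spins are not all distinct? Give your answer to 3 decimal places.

0.985

P(all 12 different) = 20/20 · 19/20 · ··· · 9/20 ≈ 0.015.
P(at least two equal) = 1 − 0.015 = 0.985.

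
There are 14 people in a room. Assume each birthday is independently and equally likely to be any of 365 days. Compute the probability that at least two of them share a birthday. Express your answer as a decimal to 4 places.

0.2231

It's easier to compute the probability that all 14 are distinct.
P(all distinct) = 365/365 · 364/365 · ··· · 352/365 ≈ 0.7769.
So the probability of at least one match is 1 − 0.7769 = 0.2231.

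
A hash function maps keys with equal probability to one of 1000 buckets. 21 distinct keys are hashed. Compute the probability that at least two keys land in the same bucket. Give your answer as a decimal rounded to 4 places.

It's easier to compute the probability that all 21 are distinct.
P(all distinct) = 1000/1000 · 999/1000 · ··· · 980/1000 ≈ 0.8094.
So the probability of at least one match is 1 − 0.8094 = 0.1906.

0.1906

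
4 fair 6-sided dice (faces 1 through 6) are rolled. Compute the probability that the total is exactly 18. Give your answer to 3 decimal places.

0.062

There are 6^4 = 1296 equally likely outcomes.
The number of ordered 4-tuples from {1,…,6} summing to 18 is 80.
P(sum = 18) = 80/1296 = 5/81 ≈ 0.062.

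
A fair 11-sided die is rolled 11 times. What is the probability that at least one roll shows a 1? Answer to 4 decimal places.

P(no roll shows a 1) = (10/11)^11 ≈ 0.3505.
P(at least one) = 1 − 0.3505 = 0.6495.

0.6495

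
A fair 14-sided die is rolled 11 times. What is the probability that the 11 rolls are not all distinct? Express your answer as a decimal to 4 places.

0.9964

P(all 11 different) = 14/14 · 13/14 · ··· · 4/14 ≈ 0.0036.
P(at least two equal) = 1 − 0.0036 = 0.9964.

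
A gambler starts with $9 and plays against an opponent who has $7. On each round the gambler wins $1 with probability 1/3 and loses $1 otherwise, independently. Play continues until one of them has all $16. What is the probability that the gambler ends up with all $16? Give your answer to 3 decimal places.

Let r = q/p = (2/3)/(1/3) = 2. The recurrence P(i) = p·P(i+1) + q·P(i−1) with P(0)=0, P(16)=1 gives P(i) = (1 − r^i)/(1 − r^16).
P(9) = (1 − (2)^9) / (1 − (2)^16) = 511/65535 ≈ 0.008.

0.008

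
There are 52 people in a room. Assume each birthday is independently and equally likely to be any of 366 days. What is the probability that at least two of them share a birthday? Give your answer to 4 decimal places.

It's easier to compute the probability that all 52 are distinct.
P(all distinct) = 366/366 · 365/366 · ··· · 315/366 ≈ 0.0222.
So the probability of at least one match is 1 − 0.0222 = 0.9778.

0.9778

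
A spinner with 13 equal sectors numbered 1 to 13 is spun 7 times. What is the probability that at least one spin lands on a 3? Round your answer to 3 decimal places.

P(no spin lands on a 3) = (12/13)^7 ≈ 0.571.
P(at least one) = 1 − 0.571 = 0.429.

0.429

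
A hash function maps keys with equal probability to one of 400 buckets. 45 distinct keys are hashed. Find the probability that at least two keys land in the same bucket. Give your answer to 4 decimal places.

0.9236

It's easier to compute the probability that all 45 are distinct.
P(all distinct) = 400/400 · 399/400 · ··· · 356/400 ≈ 0.0764.
So the probability of at least one match is 1 − 0.0764 = 0.9236.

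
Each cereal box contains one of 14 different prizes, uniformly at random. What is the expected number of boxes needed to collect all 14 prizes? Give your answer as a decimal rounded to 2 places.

45.52

After i distinct types are collected, each trial gives a new one with probability (14−i)/14, so the expected wait for the next new type is 14/(14−i).
E = 14/14 + 14/13 + 14/12 + 14/11 + 14/10 + 14/9 + 14/8 + 14/7 + 14/6 + 14/5 + 14/4 + 14/3 + 14/2 + 14/1 = 1171733/25740 ≈ 45.52.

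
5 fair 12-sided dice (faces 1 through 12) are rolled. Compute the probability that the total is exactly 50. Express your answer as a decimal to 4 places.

There are 12^5 = 248832 equally likely outcomes.
The number of ordered 5-tuples from {1,…,12} summing to 50 is 1001.
P(sum = 50) = 1001/248832 ≈ 0.0040.

0.0040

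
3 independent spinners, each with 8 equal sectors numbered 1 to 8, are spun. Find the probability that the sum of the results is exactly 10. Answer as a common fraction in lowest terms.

9/128

There are 8^3 = 512 equally likely outcomes.
The number of ordered 3-tuples from {1,…,8} summing to 10 is 36.
P(sum = 10) = 36/512 = 9/128.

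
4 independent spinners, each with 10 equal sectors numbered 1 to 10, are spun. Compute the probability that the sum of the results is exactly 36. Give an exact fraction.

There are 10^4 = 10000 equally likely outcomes.
The number of ordered 4-tuples from {1,…,10} summing to 36 is 35.
P(sum = 36) = 35/10000 = 7/2000.

7/2000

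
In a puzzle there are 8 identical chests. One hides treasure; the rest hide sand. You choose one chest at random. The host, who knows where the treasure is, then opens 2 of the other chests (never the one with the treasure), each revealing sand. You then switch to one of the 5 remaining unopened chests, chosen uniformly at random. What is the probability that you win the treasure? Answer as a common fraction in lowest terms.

Your original chest holds the treasure with probability 1/8, so the other 7 collectively hold it with probability 7/8.
The host can always find 2 empty chests to open, so the reveals don't change that 7/8; it is now spread over the 5 remaining unopened chests.
P(win by switching) = (7/8) · (1/5) = 7/40.

7/40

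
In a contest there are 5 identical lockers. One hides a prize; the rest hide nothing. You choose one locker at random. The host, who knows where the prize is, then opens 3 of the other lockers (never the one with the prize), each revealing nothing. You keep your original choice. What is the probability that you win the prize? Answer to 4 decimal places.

0.2000

The host can always open 3 empty lockers regardless of your choice, so the reveals give no information about your original locker.
P(win by staying) = 1/5 ≈ 0.2000.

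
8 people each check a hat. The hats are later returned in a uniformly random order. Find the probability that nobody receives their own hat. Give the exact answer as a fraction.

2119/5760

This is the derangement probability: permutations of 8 with no fixed point.
D(8) = 8! · (1 − 1/1! + 1/2! − ··· + (−1)^8/8!) = 14833.
P = 14833/40320 = 2119/5760.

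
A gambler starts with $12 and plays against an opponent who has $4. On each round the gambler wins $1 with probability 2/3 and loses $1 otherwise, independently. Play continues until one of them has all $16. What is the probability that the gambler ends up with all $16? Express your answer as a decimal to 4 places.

0.9998

Let r = q/p = (1/3)/(2/3) = 1/2. The recurrence P(i) = p·P(i+1) + q·P(i−1) with P(0)=0, P(16)=1 gives P(i) = (1 − r^i)/(1 − r^16).
P(12) = (1 − (1/2)^12) / (1 − (1/2)^16) = 4368/4369 ≈ 0.9998.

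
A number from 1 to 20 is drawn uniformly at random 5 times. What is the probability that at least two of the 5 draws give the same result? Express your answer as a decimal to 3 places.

P(all 5 different) = 20/20 · 19/20 · ··· · 16/20 ≈ 0.581.
P(at least two equal) = 1 − 0.581 = 0.419.

0.419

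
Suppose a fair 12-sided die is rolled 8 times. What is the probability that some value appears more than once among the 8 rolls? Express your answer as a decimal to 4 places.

P(all 8 different) = 12/12 · 11/12 · ··· · 5/12 ≈ 0.0464.
P(at least two equal) = 1 − 0.0464 = 0.9536.

0.9536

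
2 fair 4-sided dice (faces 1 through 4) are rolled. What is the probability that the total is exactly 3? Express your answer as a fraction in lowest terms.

There are 4^2 = 16 equally likely outcomes.
The number of ordered 2-tuples from {1,…,4} summing to 3 is 2.
P(sum = 3) = 2/16 = 1/8.

1/8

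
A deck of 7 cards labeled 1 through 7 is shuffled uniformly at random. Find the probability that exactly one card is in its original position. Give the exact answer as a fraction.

Choose which one is fixed: C(7,1) = 7 ways.
The remaining 6 must have no fixed point: D(6) = 265.
P = 7·265/5040 = 53/144.

53/144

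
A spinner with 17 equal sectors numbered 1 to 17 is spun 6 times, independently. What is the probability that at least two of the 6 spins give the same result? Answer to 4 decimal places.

0.6308

P(all 6 different) = 17/17 · 16/17 · ··· · 12/17 ≈ 0.3692.
P(at least two equal) = 1 − 0.3692 = 0.6308.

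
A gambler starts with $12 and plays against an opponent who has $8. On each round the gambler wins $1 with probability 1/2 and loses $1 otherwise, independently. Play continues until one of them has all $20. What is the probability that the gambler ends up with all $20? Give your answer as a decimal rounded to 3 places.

With a fair step, P(i) = ½P(i−1) + ½P(i+1) with P(0)=0, P(20)=1 has the linear solution P(i) = i/20.
P(12) = 12/20 = 3/5 ≈ 0.600.

0.600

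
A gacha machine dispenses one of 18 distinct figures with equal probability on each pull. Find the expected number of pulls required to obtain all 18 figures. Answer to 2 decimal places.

62.91

After i distinct types are collected, each trial gives a new one with probability (18−i)/18, so the expected wait for the next new type is 18/(18−i).
E = 18/18 + 18/17 + 18/16 + 18/15 + 18/14 + 18/13 + 18/12 + 18/11 + 18/10 + 18/9 + 18/8 + 18/7 + 18/6 + 18/5 + 18/4 + 18/3 + 18/2 + 18/1 = 42822903/680680 ≈ 62.91.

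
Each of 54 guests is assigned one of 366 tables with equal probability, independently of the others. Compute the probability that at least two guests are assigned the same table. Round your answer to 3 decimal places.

0.984

It's easier to compute the probability that all 54 are distinct.
P(all distinct) = 366/366 · 365/366 · ··· · 313/366 ≈ 0.016.
So the probability of at least one match is 1 − 0.016 = 0.984.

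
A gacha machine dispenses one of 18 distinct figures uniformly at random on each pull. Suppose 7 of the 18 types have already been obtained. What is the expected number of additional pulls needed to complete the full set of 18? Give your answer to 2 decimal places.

Starting from 7 distinct types, each trial gives a new one with probability (18−i)/18 when i types are held, so the wait for the next new type is 18/(18−i).
E = 18/11 + 18/10 + 18/9 + 18/8 + 18/7 + 18/6 + 18/5 + 18/4 + 18/3 + 18/2 + 18/1 = 83711/1540 ≈ 54.36.

54.36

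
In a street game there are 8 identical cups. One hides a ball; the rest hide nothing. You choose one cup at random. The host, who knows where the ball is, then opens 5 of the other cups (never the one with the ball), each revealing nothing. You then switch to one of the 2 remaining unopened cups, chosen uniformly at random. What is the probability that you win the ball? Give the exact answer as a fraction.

Your original cup holds the ball with probability 1/8, so the other 7 collectively hold it with probability 7/8.
The host can always find 5 empty cups to open, so the reveals don't change that 7/8; it is now spread over the 2 remaining unopened cups.
P(win by switching) = (7/8) · (1/2) = 7/16.

7/16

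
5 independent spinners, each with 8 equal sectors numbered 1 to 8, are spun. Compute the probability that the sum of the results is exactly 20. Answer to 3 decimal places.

There are 8^5 = 32768 equally likely outcomes.
The number of ordered 5-tuples from {1,…,8} summing to 20 is 2226.
P(sum = 20) = 2226/32768 = 1113/16384 ≈ 0.068.

0.068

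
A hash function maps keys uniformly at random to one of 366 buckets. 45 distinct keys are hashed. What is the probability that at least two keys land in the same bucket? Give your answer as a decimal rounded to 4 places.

0.9405

It's easier to compute the probability that all 45 are distinct.
P(all distinct) = 366/366 · 365/366 · ··· · 322/366 ≈ 0.0595.
So the probability of at least one match is 1 − 0.0595 = 0.9405.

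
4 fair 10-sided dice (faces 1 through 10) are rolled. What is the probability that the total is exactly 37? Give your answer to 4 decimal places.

There are 10^4 = 10000 equally likely outcomes.
The number of ordered 4-tuples from {1,…,10} summing to 37 is 20.
P(sum = 37) = 20/10000 = 1/500 ≈ 0.0020.

0.0020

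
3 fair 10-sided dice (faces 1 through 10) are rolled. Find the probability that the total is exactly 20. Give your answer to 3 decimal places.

There are 10^3 = 1000 equally likely outcomes.
The number of ordered 3-tuples from {1,…,10} summing to 20 is 63.
P(sum = 20) = 63/1000 ≈ 0.063.

0.063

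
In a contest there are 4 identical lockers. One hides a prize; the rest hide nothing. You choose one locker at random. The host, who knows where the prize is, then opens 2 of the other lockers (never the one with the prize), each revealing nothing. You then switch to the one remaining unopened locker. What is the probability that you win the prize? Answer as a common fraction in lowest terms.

Your original locker holds the prize with probability 1/4, so the other 3 collectively hold it with probability 3/4.
The host can always find 2 empty lockers to open, so the reveals don't change that 3/4; it is now spread over the 1 remaining unopened locker.
P(win by switching) = (3/4) · (1/1) = 3/4.

3/4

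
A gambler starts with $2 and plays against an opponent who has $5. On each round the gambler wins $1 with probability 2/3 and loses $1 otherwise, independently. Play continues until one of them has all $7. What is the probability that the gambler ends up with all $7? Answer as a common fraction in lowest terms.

96/127

Let r = q/p = (1/3)/(2/3) = 1/2. The recurrence P(i) = p·P(i+1) + q·P(i−1) with P(0)=0, P(7)=1 gives P(i) = (1 − r^i)/(1 − r^7).
P(2) = (1 − (1/2)^2) / (1 − (1/2)^7) = 96/127.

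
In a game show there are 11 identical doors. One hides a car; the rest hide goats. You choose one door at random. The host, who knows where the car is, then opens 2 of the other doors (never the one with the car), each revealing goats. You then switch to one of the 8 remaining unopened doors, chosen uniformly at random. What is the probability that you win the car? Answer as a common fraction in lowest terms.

Your original door holds the car with probability 1/11, so the other 10 collectively hold it with probability 10/11.
The host can always find 2 empty doors to open, so the reveals don't change that 10/11; it is now spread over the 8 remaining unopened doors.
P(win by switching) = (10/11) · (1/8) = 5/44.

5/44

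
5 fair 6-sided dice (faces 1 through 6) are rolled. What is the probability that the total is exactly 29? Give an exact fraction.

There are 6^5 = 7776 equally likely outcomes.
The number of ordered 5-tuples from {1,…,6} summing to 29 is 5.
P(sum = 29) = 5/7776.

5/7776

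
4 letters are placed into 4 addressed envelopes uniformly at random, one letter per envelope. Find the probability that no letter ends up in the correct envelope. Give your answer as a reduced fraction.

This is the derangement probability: permutations of 4 with no fixed point.
D(4) = 4! · (1 − 1/1! + 1/2! − ··· + (−1)^4/4!) = 9.
P = 9/24 = 3/8.

3/8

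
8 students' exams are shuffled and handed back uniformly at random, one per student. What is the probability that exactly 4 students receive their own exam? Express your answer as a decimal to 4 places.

Choose which 4 of the 8 are fixed: C(8,4) = 70 ways.
The remaining 4 must have no fixed point: D(4) = 9.
P = 70·9/40320 = 1/64 ≈ 0.0156.

0.0156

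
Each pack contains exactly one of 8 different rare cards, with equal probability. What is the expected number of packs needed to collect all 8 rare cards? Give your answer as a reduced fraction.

761/35

After i distinct types are collected, each trial gives a new one with probability (8−i)/8, so the expected wait for the next new type is 8/(8−i).
E = 8/8 + 8/7 + 8/6 + 8/5 + 8/4 + 8/3 + 8/2 + 8/1 = 761/35.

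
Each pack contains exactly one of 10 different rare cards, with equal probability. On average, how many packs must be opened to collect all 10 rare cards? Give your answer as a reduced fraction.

7381/252

After i distinct types are collected, each trial gives a new one with probability (10−i)/10, so the expected wait for the next new type is 10/(10−i).
E = 10/10 + 10/9 + 10/8 + 10/7 + 10/6 + 10/5 + 10/4 + 10/3 + 10/2 + 10/1 = 7381/252.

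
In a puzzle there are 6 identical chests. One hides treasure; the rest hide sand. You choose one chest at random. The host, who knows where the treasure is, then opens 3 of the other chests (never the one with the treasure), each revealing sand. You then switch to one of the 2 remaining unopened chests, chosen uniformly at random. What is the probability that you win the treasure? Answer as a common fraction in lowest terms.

Your original chest holds the treasure with probability 1/6, so the other 5 collectively hold it with probability 5/6.
The host can always find 3 empty chests to open, so the reveals don't change that 5/6; it is now spread over the 2 remaining unopened chests.
P(win by switching) = (5/6) · (1/2) = 5/12.

5/12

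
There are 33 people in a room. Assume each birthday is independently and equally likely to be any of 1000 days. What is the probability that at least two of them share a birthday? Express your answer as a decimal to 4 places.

0.4136

It's easier to compute the probability that all 33 are distinct.
P(all distinct) = 1000/1000 · 999/1000 · ··· · 968/1000 ≈ 0.5864.
So the probability of at least one match is 1 − 0.5864 = 0.4136.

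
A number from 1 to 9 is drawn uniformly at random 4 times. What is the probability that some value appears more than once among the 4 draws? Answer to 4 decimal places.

P(all 4 different) = 9/9 · 8/9 · ··· · 6/9 ≈ 0.4609.
P(at least two equal) = 1 − 0.4609 = 0.5391.

0.5391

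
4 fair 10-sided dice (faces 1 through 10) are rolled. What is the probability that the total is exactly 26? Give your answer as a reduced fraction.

27/500

There are 10^4 = 10000 equally likely outcomes.
The number of ordered 4-tuples from {1,…,10} summing to 26 is 540.
P(sum = 26) = 540/10000 = 27/500.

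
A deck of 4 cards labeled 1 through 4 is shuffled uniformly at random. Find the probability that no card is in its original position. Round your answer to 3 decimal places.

0.375

This is the derangement probability: permutations of 4 with no fixed point.
D(4) = 4! · (1 − 1/1! + 1/2! − ··· + (−1)^4/4!) = 9.
P = 9/24 = 3/8 ≈ 0.375.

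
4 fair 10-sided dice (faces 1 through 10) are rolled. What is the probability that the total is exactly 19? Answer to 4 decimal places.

There are 10^4 = 10000 equally likely outcomes.
The number of ordered 4-tuples from {1,…,10} summing to 19 is 592.
P(sum = 19) = 592/10000 = 37/625 ≈ 0.0592.

0.0592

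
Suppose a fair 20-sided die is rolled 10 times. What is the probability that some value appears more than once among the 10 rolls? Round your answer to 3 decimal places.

P(all 10 different) = 20/20 · 19/20 · ··· · 11/20 ≈ 0.065.
P(at least two equal) = 1 − 0.065 = 0.935.

0.935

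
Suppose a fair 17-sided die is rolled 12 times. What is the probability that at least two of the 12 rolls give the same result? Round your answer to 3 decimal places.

P(all 12 different) = 17/17 · 16/17 · ··· · 6/17 ≈ 0.005.
P(at least two equal) = 1 − 0.005 = 0.995.

0.995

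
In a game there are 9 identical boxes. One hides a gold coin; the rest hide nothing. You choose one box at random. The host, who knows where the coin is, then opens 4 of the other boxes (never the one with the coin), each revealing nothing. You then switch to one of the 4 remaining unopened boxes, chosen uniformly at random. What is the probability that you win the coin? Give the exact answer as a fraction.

2/9

Your original box holds the coin with probability 1/9, so the other 8 collectively hold it with probability 8/9.
The host can always find 4 empty boxes to open, so the reveals don't change that 8/9; it is now spread over the 4 remaining unopened boxes.
P(win by switching) = (8/9) · (1/4) = 2/9.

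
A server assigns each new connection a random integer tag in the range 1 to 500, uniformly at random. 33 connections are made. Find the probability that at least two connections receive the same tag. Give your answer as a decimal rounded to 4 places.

0.6603

It's easier to compute the probability that all 33 are distinct.
P(all distinct) = 500/500 · 499/500 · ··· · 468/500 ≈ 0.3397.
So the probability of at least one match is 1 − 0.3397 = 0.6603.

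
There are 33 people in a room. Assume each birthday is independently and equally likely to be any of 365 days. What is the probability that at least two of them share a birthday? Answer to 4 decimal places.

0.7750

It's easier to compute the probability that all 33 are distinct.
P(all distinct) = 365/365 · 364/365 · ··· · 333/365 ≈ 0.2250.
So the probability of at least one match is 1 − 0.2250 = 0.7750.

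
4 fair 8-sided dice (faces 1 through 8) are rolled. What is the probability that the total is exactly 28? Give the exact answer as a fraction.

35/4096

There are 8^4 = 4096 equally likely outcomes.
The number of ordered 4-tuples from {1,…,8} summing to 28 is 35.
P(sum = 28) = 35/4096.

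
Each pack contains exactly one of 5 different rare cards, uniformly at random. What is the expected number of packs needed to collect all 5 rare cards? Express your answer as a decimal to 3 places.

After i distinct types are collected, each trial gives a new one with probability (5−i)/5, so the expected wait for the next new type is 5/(5−i).
E = 5/5 + 5/4 + 5/3 + 5/2 + 5/1 = 137/12 ≈ 11.417.

11.417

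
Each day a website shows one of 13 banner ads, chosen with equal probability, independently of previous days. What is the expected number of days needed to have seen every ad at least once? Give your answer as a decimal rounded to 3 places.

41.342

After i distinct types are collected, each trial gives a new one with probability (13−i)/13, so the expected wait for the next new type is 13/(13−i).
E = 13/13 + 13/12 + 13/11 + 13/10 + 13/9 + 13/8 + 13/7 + 13/6 + 13/5 + 13/4 + 13/3 + 13/2 + 13/1 = 1145993/27720 ≈ 41.342.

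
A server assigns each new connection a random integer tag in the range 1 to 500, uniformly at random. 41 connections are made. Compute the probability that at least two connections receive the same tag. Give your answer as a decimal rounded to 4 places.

It's easier to compute the probability that all 41 are distinct.
P(all distinct) = 500/500 · 499/500 · ··· · 460/500 ≈ 0.1852.
So the probability of at least one match is 1 − 0.1852 = 0.8148.

0.8148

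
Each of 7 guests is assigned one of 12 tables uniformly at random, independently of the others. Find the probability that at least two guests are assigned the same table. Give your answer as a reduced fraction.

3071/3456

It's easier to compute the probability that all 7 are distinct.
P(all distinct) = 12/12 · 11/12 · ··· · 6/12 = 385/3456.
So the probability of at least one match is 1 − 385/3456 = 3071/3456.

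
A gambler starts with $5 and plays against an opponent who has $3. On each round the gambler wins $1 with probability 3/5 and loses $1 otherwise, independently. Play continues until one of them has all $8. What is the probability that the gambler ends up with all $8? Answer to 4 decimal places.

Let r = q/p = (2/5)/(3/5) = 2/3. The recurrence P(i) = p·P(i+1) + q·P(i−1) with P(0)=0, P(8)=1 gives P(i) = (1 − r^i)/(1 − r^8).
P(5) = (1 − (2/3)^5) / (1 − (2/3)^8) = 5697/6305 ≈ 0.9036.

0.9036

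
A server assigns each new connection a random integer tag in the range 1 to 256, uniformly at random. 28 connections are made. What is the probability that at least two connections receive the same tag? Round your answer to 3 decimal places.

It's easier to compute the probability that all 28 are distinct.
P(all distinct) = 256/256 · 255/256 · ··· · 229/256 ≈ 0.216.
So the probability of at least one match is 1 − 0.216 = 0.784.

0.784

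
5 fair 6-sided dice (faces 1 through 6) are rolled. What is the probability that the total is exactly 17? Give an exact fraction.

There are 6^5 = 7776 equally likely outcomes.
The number of ordered 5-tuples from {1,…,6} summing to 17 is 780.
P(sum = 17) = 780/7776 = 65/648.

65/648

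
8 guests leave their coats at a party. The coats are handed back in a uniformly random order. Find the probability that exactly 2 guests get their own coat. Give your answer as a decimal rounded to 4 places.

Choose which 2 of the 8 are fixed: C(8,2) = 28 ways.
The remaining 6 must have no fixed point: D(6) = 265.
P = 28·265/40320 = 53/288 ≈ 0.1840.

0.1840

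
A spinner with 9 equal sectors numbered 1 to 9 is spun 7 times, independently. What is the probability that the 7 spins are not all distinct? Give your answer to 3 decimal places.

P(all 7 different) = 9/9 · 8/9 · ··· · 3/9 ≈ 0.038.
P(at least two equal) = 1 − 0.038 = 0.962.

0.962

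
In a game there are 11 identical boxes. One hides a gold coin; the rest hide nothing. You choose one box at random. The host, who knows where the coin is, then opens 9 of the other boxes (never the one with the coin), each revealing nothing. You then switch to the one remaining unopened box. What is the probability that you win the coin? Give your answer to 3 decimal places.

0.909

Your original box holds the coin with probability 1/11, so the other 10 collectively hold it with probability 10/11.
The host can always find 9 empty boxes to open, so the reveals don't change that 10/11; it is now spread over the 1 remaining unopened box.
P(win by switching) = (10/11) · (1/1) = 10/11 ≈ 0.909.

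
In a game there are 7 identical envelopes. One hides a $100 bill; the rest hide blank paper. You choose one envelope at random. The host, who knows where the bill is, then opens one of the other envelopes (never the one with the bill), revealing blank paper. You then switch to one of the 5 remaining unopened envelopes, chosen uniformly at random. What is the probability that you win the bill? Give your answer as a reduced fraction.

Your original envelope holds the bill with probability 1/7, so the other 6 collectively hold it with probability 6/7.
The host can always find an empty envelope to open, so this doesn't change that 6/7; it is now spread over the 5 remaining unopened envelopes.
P(win by switching) = (6/7) · (1/5) = 6/35.

6/35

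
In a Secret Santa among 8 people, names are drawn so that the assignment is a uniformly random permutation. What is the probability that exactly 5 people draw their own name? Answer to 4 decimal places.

Choose which 5 of the 8 are fixed: C(8,5) = 56 ways.
The remaining 3 must have no fixed point: D(3) = 2.
P = 56·2/40320 = 1/360 ≈ 0.0028.

0.0028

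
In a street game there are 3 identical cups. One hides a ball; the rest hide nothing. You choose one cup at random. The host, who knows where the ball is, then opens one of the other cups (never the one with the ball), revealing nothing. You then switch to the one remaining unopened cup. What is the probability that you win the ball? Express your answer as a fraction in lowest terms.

Your original cup holds the ball with probability 1/3, so the other 2 collectively hold it with probability 2/3.
The host can always find an empty cup to open, so this doesn't change that 2/3; it is now spread over the 1 remaining unopened cup.
P(win by switching) = (2/3) · (1/1) = 2/3.

2/3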